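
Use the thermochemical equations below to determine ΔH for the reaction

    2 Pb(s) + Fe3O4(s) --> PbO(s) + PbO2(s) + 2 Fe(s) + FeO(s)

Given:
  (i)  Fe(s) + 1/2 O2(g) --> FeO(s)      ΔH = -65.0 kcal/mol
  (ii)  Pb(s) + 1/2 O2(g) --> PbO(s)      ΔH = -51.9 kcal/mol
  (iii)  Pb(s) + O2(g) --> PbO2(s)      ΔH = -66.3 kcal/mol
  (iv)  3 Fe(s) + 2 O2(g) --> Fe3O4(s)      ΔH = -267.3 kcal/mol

(i) as written (FeO(s) already on the product side): -65.0 kcal/mol
(ii) as written (PbO(s) already on the product side): -51.9 kcal/mol
(iii) as written (PbO2(s) already on the product side): -66.3 kcal/mol
(iv) reversed (reverse to put Fe3O4(s) on the reactant side): +267.3 kcal/mol
ΔH = (-65.0) + (-51.9) + (-66.3) + (+267.3) = 84.1 kcal/mol

ΔH = 84.1 kcal/mol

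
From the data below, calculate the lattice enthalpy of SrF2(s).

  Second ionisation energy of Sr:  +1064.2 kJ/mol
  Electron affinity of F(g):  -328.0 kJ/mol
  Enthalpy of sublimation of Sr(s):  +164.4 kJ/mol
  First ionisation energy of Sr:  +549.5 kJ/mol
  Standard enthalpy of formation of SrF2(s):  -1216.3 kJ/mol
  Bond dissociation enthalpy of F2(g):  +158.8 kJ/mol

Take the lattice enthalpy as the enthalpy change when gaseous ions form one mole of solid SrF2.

U = -2497.2 kJ/mol

ΔHf° = 1·ΔHsub + 1·(ΣIE) + 1·D(F2) + 2·EA + U
-1216.3 = 1·(+164.4) + 1·(+1613.7) + 1·(+158.8) + 2·(-328.0) + U
U = -1216.3 − (+1280.9) = -2497.2 kJ/mol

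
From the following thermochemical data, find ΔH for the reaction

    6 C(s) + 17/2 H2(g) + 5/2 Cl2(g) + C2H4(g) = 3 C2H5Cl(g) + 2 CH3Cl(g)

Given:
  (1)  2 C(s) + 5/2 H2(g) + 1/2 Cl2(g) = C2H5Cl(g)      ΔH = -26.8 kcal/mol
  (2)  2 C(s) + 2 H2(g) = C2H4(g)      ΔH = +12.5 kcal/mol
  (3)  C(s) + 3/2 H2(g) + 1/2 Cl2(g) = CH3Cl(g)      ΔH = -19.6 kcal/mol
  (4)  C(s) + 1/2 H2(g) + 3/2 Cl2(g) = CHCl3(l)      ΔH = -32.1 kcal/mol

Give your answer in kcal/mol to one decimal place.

ΔH = -132.1 kcal/mol

(1) × 3 (×3 to match 3 C2H5Cl(g) in the target): (3)·(-26.8) = -80.4 kcal/mol
(2) reversed (reverse to put C2H4(g) on the reactant side): -12.5 kcal/mol
(3) × 2 (×2 to match 2 CH3Cl(g) in the target): (2)·(-19.6) = -39.2 kcal/mol
(4): not needed (CHCl3(l) appears nowhere else).
By Hess's law, ΔH = (-80.4) + (-12.5) + (-39.2) = -132.1 kcal/mol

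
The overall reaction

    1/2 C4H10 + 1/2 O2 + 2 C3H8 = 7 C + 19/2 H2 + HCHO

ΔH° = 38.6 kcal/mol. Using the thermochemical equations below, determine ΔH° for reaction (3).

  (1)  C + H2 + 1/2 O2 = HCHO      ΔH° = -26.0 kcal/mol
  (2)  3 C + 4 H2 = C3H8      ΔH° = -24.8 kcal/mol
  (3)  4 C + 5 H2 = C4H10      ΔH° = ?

(1) as written: -26.0 kcal/mol
(2) reversed and × 2: (-2)·(-24.8) = +49.6 kcal/mol
(3) reversed and × 1/2: contributes −1/2·x
+38.6 = (-26.0) + (+49.6) − 1/2·x
x = (+38.6 − (+23.6)) / (-1/2) = -30.0 kcal/mol

ΔH° = -30.0 kcal/mol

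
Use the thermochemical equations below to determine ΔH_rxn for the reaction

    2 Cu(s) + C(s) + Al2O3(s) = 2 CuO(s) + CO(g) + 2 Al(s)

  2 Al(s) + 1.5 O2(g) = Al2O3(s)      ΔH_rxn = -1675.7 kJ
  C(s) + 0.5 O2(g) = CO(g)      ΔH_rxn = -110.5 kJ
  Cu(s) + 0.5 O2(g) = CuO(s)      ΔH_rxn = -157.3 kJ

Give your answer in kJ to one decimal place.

ΔH_rxn = 1250.6 kJ

equation 1 reversed (reverse to put Al2O3(s) on the reactant side): +1675.7 kJ
equation 2 as written (CO(g) already on the product side): -110.5 kJ
equation 3 × 2 (scale by 2 for the 2 CuO(s)): (2)·(-157.3) = -314.6 kJ
By Hess's law, ΔH_rxn = (+1675.7) + (-110.5) + (-314.6) = 1250.6 kJ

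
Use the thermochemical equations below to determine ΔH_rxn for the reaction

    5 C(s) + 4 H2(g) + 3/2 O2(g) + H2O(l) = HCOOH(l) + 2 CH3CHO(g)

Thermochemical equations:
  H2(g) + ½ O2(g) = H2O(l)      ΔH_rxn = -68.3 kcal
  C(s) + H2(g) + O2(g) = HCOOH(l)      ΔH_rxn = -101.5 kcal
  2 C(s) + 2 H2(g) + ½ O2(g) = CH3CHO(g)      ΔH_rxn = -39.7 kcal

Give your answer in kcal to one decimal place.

equation 1 reversed (reverse to put H2O(l) on the reactant side): +68.3 kcal
equation 2 as written (HCOOH(l) already on the product side): -101.5 kcal
equation 3 × 2 (scale by 2 for the 2 CH3CHO(g)): (2)·(-39.7) = -79.4 kcal
Summing the manipulated equations, ΔH_rxn = (+68.3) + (-101.5) + (-79.4) = -112.6 kcal

ΔH_rxn = -112.6 kcal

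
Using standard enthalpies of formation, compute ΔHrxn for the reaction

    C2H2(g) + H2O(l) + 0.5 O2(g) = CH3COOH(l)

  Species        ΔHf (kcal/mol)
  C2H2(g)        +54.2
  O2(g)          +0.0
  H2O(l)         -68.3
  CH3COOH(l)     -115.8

ΔH°rxn = Σ nΔHf°(products) − Σ nΔHf°(reactants).
Products: 1·(-115.8) = -115.8
Reactants: 1·(+54.2) + 1·(-68.3) + 1/2·(+0.0) = -14.1
ΔHrxn = (-115.8) − (-14.1) = -101.7 kcal/mol

ΔHrxn = -101.7 kcal/mol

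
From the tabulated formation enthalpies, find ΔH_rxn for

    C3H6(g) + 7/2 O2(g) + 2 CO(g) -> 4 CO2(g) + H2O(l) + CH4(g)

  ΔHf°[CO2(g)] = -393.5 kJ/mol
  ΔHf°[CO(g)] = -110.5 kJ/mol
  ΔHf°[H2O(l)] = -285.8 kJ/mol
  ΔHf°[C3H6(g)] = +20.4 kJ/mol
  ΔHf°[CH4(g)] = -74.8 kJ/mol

ΔH_rxn = -1734.0 kJ/mol

Products: 4·(-393.5) + 1·(-285.8) + 1·(-74.8) = -1934.6
Reactants: 1·(+20.4) + 7/2·(+0.0) + 2·(-110.5) = -200.6
ΔH_rxn = (-1934.6) − (-200.6) = -1734.0 kJ/mol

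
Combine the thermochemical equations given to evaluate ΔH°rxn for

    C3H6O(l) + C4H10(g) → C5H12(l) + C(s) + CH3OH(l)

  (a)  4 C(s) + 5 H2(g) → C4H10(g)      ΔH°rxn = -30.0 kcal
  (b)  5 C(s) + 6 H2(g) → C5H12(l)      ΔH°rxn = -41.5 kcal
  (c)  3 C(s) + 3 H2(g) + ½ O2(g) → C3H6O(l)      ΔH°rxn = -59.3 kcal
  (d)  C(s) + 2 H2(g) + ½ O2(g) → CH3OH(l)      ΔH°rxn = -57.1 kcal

ΔH°rxn = -9.3 kcal

(a) reversed (reverse to put C4H10(g) on the reactant side): +30.0 kcal
(b) as written (C5H12(l) already on the product side): -41.5 kcal
(c) reversed (reverse to put C3H6O(l) on the reactant side): +59.3 kcal
(d) as written (CH3OH(l) already on the product side): -57.1 kcal
Since enthalpy is a state function, ΔH°rxn = (-1)·(-30.0) + (1)·(-41.5) + (-1)·(-59.3) + (1)·(-57.1) = -9.3 kcal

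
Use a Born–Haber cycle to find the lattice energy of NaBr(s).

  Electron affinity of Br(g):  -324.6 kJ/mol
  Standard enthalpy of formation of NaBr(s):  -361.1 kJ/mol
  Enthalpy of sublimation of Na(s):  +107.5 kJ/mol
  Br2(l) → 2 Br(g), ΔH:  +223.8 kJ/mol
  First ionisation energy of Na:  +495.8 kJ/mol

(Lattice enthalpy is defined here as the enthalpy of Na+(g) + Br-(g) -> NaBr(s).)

ΔHf° = 1·ΔHsub + 1·(ΣIE) + 1/2·D(Br2) + 1·EA + U
-361.1 = 1·(+107.5) + 1·(+495.8) + 1/2·(+223.8) + 1·(-324.6) + U
U = -361.1 − (+390.6) = -751.7 kJ/mol

U = -751.7 kJ/mol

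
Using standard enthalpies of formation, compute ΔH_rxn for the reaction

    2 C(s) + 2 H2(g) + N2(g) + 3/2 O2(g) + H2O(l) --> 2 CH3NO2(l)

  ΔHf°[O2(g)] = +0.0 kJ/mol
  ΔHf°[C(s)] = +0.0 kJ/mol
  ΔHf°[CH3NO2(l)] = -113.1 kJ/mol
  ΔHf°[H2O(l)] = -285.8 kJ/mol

Products: 2·(-113.1) = -226.2
Reactants: 2·(+0.0) + 2·(+0.0) + 1·(+0.0) + 3/2·(+0.0) + 1·(-285.8) = -285.8
ΔH_rxn = (-226.2) − (-285.8) = 59.6 kJ/mol

ΔH_rxn = 59.6 kJ/mol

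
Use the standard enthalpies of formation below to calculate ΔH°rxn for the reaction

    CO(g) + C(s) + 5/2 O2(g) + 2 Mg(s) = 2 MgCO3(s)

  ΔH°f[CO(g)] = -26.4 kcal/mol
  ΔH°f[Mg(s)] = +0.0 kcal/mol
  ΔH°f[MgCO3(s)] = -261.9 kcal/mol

Products: 2·(-261.9) = -523.8
Reactants: 1·(-26.4) + 1·(+0.0) + 5/2·(+0.0) + 2·(+0.0) = -26.4
ΔH°rxn = (-523.8) − (-26.4) = -497.4 kcal/mol

ΔH°rxn = -497.4 kcal/mol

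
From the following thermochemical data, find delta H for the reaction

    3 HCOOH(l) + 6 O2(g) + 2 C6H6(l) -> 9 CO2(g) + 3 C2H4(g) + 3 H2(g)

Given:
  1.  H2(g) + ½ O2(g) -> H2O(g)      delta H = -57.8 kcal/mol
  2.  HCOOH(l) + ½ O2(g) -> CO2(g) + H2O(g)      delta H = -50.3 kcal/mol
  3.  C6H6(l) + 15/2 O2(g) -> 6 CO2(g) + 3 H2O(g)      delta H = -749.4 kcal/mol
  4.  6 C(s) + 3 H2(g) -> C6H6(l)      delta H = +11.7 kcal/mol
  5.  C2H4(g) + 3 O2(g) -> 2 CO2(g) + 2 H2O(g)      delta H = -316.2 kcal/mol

eq. 1 reversed and × 3: (-3)·(-57.8) = +173.4 kcal/mol
eq. 2 × 3: (3)·(-50.3) = -150.9 kcal/mol
eq. 3 × 2: (2)·(-749.4) = -1498.8 kcal/mol
eq. 4: not needed.
eq. 5 reversed and × 3: (-3)·(-316.2) = +948.6 kcal/mol
delta H = (+173.4) + (-150.9) + (-1498.8) + (+948.6) = -527.7 kcal/mol

delta H = -527.7 kcal/mol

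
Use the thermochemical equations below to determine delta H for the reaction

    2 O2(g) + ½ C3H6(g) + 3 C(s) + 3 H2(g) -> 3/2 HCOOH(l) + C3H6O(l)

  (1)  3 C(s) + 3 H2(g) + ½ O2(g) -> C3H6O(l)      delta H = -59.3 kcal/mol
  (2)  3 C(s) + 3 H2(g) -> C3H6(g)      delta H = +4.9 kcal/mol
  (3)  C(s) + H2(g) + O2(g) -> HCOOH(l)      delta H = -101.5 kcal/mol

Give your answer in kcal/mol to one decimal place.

(1) as written: -59.3 kcal/mol
(2) reversed and × 1/2: (-1/2)·(+4.9) = -2.45 kcal/mol
(3) × 3/2: (3/2)·(-101.5) = -152.25 kcal/mol
By Hess's law, delta H = (1)·(-59.3) + (-1/2)·(+4.9) + (3/2)·(-101.5) = -214.0 kcal/mol

delta H = -214.0 kcal/mol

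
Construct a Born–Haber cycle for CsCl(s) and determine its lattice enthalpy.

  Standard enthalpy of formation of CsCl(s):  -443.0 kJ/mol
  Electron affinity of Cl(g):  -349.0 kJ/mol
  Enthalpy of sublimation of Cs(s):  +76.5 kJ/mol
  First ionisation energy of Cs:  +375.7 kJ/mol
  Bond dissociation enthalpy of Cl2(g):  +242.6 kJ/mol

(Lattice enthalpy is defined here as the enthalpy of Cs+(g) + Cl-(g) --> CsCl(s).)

U = -667.5 kJ/mol

ΔHf° = 1·ΔHsub + 1·(ΣIE) + 1/2·D(Cl2) + 1·EA + U
-443.0 = 1·(+76.5) + 1·(+375.7) + 1/2·(+242.6) + 1·(-349.0) + U
U = -443.0 − (+224.5) = -667.5 kJ/mol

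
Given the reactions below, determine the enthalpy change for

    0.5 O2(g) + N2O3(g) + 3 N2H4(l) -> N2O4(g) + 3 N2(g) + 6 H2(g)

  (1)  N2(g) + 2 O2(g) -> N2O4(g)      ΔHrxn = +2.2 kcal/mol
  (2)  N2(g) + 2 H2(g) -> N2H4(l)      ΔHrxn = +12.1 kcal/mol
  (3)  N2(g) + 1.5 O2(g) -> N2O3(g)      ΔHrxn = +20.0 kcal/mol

(1) as written (N2O4(g) already on the product side): +2.2 kcal/mol
(2) reversed and × 3 (N2H4(l) must end up as a reactant; scale by 3 for the 3 N2H4(l)): (-3)·(+12.1) = -36.3 kcal/mol
(3) reversed (reverse to put N2O3(g) on the reactant side): -20.0 kcal/mol
Summing the manipulated equations, ΔHrxn = (1)·(+2.2) + (-3)·(+12.1) + (-1)·(+20.0) = -54.1 kcal/mol

ΔHrxn = -54.1 kcal/mol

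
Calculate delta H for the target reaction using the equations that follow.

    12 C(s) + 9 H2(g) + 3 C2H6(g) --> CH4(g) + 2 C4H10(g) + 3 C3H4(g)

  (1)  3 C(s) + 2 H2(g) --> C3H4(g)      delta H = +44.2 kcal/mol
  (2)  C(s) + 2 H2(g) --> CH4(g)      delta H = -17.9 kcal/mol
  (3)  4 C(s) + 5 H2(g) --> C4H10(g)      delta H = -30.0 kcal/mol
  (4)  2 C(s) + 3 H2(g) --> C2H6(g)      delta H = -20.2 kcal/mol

(1) × 3 (scale by 3 for the 3 C3H4(g)): (3)·(+44.2) = +132.6 kcal/mol
(2) as written (CH4(g) already on the product side): -17.9 kcal/mol
(3) × 2 (×2 to match 2 C4H10(g) in the target): (2)·(-30.0) = -60.0 kcal/mol
(4) reversed and × 3 (C2H6(g) must end up as a reactant; ×3 to match 3 C2H6(g) in the target): (-3)·(-20.2) = +60.6 kcal/mol
By Hess's law, delta H = (+132.6) + (-17.9) + (-60.0) + (+60.6) = 115.3 kcal/mol

delta H = 115.3 kcal/mol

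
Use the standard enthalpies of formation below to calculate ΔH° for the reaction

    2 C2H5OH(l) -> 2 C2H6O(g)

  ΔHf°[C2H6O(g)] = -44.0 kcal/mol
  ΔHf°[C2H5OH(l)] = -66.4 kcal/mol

ΔH°rxn = Σ nΔHf°(products) − Σ nΔHf°(reactants).
Products: 2·(-44.0) = -88.0
Reactants: 2·(-66.4) = -132.8
ΔH° = (-88.0) − (-132.8) = 44.8 kcal/mol

ΔH° = 44.8 kcal/mol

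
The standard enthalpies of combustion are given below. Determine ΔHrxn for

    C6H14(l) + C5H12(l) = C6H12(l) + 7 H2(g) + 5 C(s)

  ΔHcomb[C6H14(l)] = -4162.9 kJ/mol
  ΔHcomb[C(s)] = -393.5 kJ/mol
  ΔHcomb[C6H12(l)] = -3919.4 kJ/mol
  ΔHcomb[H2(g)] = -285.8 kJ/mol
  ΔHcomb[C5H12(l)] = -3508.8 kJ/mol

ΔHrxn = 215.8 kJ/mol

With combustion enthalpies, reactants minus products:
= [1·(-4162.9) + 1·(-3508.8)] − [1·(-3919.4) + 7·(-285.8) + 5·(-393.5)]
= 215.8 kJ/mol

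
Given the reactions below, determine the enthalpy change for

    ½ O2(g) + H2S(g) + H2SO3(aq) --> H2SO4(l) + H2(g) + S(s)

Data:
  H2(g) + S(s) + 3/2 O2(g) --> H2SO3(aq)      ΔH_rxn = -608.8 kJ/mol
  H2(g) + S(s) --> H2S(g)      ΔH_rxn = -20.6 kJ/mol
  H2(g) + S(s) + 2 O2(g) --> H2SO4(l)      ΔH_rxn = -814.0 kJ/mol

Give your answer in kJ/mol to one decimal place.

ΔH_rxn = -184.6 kJ/mol

equation 1 reversed (H2SO3(aq) must end up as a reactant): +608.8 kJ/mol
equation 2 reversed (H2S(g) must end up as a reactant): +20.6 kJ/mol
equation 3 as written (H2SO4(l) already on the product side): -814.0 kJ/mol
ΔH_rxn = (+608.8) + (+20.6) + (-814.0) = -184.6 kJ/mol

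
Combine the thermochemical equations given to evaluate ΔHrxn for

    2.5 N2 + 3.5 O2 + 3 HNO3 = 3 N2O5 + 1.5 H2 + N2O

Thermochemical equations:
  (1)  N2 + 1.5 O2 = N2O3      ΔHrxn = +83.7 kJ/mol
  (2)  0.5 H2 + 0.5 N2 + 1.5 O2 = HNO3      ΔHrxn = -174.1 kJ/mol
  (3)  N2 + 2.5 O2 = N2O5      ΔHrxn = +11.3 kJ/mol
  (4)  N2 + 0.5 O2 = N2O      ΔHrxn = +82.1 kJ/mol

(1): not needed (N2O3 appears nowhere else).
(2) reversed and × 3 (reverse to put HNO3 on the reactant side; ×3 to match 3 HNO3 in the target): (-3)·(-174.1) = +522.3 kJ/mol
(3) × 3 (scale by 3 for the 3 N2O5): (3)·(+11.3) = +33.9 kJ/mol
(4) as written (N2O already on the product side): +82.1 kJ/mol
ΔHrxn = (-3)·(-174.1) + (3)·(+11.3) + (1)·(+82.1) = 638.3 kJ/mol

ΔHrxn = 638.3 kJ/mol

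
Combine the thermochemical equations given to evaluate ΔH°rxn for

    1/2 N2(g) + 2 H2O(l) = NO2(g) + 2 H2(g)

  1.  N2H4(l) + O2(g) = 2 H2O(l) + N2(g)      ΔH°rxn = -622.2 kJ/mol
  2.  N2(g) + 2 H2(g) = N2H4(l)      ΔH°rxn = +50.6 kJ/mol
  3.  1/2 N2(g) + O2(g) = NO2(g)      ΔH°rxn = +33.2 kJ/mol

eq. 1 reversed (H2O(l) must end up as a reactant): +622.2 kJ/mol
eq. 2 reversed (reverse to put H2(g) on the product side): -50.6 kJ/mol
eq. 3 as written (NO2(g) already on the product side): +33.2 kJ/mol
Combining the equations, ΔH°rxn = (-1)·(-622.2) + (-1)·(+50.6) + (1)·(+33.2) = 604.8 kJ/mol

ΔH°rxn = 604.8 kJ/mol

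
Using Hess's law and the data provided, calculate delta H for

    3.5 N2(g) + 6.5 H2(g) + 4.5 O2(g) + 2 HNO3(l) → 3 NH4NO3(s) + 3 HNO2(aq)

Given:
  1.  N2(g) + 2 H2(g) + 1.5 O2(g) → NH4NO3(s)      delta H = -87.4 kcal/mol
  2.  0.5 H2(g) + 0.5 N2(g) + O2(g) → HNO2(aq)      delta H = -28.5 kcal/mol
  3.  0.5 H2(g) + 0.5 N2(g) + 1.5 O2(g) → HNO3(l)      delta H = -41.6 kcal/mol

delta H = -264.5 kcal/mol

eq. 1 × 3: (3)·(-87.4) = -262.2 kcal/mol
eq. 2 × 3: (3)·(-28.5) = -85.5 kcal/mol
eq. 3 reversed and × 2: (-2)·(-41.6) = +83.2 kcal/mol
Summing the manipulated equations, delta H = (3)·(-87.4) + (3)·(-28.5) + (-2)·(-41.6) = -264.5 kcal/mol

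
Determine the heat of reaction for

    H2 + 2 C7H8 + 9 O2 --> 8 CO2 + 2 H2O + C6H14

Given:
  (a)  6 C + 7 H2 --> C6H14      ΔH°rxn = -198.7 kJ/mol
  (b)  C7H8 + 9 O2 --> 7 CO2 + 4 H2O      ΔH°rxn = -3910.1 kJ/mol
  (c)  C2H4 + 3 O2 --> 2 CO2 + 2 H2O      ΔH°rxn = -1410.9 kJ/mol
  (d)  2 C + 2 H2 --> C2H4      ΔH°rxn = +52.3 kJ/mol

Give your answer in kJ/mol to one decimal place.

ΔH°rxn = -3943.1 kJ/mol

(a) as written: -198.7 kJ/mol
(b) × 2: (2)·(-3910.1) = -7820.2 kJ/mol
(c) reversed and × 3: (-3)·(-1410.9) = +4232.7 kJ/mol
(d) reversed and × 3: (-3)·(+52.3) = -156.9 kJ/mol
ΔH°rxn = (1)·(-198.7) + (2)·(-3910.1) + (-3)·(-1410.9) + (-3)·(+52.3) = -3943.1 kJ/mol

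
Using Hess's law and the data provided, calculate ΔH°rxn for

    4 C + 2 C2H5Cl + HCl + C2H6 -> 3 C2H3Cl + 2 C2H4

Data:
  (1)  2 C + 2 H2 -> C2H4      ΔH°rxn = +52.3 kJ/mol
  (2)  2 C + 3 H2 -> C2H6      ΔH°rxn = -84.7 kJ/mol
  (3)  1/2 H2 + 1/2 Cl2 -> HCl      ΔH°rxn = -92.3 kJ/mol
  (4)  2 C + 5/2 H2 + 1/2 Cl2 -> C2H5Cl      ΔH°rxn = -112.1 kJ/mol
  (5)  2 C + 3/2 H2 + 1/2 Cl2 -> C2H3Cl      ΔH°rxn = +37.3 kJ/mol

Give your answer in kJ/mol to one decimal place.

(1) × 2 (scale by 2 for the 2 C2H4): (2)·(+52.3) = +104.6 kJ/mol
(2) reversed (reverse to put C2H6 on the reactant side): +84.7 kJ/mol
(3) reversed (reverse to put HCl on the reactant side): +92.3 kJ/mol
(4) reversed and × 2 (reverse to put C2H5Cl on the reactant side; ×2 to match 2 C2H5Cl in the target): (-2)·(-112.1) = +224.2 kJ/mol
(5) × 3 (×3 to match 3 C2H3Cl in the target): (3)·(+37.3) = +111.9 kJ/mol
By Hess's law, ΔH°rxn = (2)·(+52.3) + (-1)·(-84.7) + (-1)·(-92.3) + (-2)·(-112.1) + (3)·(+37.3) = 617.7 kJ/mol

ΔH°rxn = 617.7 kJ/mol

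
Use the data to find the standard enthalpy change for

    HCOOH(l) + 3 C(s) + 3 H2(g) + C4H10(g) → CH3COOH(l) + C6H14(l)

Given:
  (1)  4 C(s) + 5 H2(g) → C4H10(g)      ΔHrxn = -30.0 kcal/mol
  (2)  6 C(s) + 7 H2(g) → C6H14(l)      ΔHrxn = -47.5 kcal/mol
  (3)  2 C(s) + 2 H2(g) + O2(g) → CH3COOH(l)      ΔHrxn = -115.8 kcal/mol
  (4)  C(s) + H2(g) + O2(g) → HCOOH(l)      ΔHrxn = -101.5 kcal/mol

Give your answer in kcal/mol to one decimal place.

(1) reversed: +30.0 kcal/mol
(2) as written: -47.5 kcal/mol
(3) as written: -115.8 kcal/mol
(4) reversed: +101.5 kcal/mol
Combining the equations, ΔHrxn = (+30.0) + (-47.5) + (-115.8) + (+101.5) = -31.8 kcal/mol

ΔHrxn = -31.8 kcal/mol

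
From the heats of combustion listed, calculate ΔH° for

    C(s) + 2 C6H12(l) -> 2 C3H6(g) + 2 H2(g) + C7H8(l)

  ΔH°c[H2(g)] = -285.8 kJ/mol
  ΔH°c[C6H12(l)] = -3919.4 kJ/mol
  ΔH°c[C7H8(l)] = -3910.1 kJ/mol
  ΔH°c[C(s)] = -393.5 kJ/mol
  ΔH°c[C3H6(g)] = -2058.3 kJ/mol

With combustion enthalpies, reactants minus products:
= [1·(-393.5) + 2·(-3919.4)] − [2·(-2058.3) + 2·(-285.8) + 1·(-3910.1)]
= 366.0 kJ/mol

ΔH° = 366.0 kJ/mol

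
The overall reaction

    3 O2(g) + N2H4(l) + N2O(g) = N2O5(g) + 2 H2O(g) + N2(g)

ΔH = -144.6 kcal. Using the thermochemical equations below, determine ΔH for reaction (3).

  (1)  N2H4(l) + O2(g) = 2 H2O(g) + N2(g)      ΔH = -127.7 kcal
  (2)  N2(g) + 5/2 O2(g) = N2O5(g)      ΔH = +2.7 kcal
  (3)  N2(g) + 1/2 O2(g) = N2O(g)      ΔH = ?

(1) as written: -127.7 kcal
(2) as written: +2.7 kcal
(3) reversed: contributes −x
-144.6 = (-127.7) + (+2.7) − x
x = (-144.6 − (-125.0)) / (-1) = 19.6 kcal

ΔH = 19.6 kcal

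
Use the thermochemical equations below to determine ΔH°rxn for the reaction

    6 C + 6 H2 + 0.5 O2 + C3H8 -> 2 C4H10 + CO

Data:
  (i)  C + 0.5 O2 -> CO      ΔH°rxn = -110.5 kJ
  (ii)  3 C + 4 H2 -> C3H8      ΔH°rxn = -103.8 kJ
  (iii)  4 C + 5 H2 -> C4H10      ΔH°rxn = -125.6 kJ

(i) as written (CO already on the product side): -110.5 kJ
(ii) reversed (reverse to put C3H8 on the reactant side): +103.8 kJ
(iii) × 2 (scale by 2 for the 2 C4H10): (2)·(-125.6) = -251.2 kJ
ΔH°rxn = (1)·(-110.5) + (-1)·(-103.8) + (2)·(-125.6) = -257.9 kJ

ΔH°rxn = -257.9 kJ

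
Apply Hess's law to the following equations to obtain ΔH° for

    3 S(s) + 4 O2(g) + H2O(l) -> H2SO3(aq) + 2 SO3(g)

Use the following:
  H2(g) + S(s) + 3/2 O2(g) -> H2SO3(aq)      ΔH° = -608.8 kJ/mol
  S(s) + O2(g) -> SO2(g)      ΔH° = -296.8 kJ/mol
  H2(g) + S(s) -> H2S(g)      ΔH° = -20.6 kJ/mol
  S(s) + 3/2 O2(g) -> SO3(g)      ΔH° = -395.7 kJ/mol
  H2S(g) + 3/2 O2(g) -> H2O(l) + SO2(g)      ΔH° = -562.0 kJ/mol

equation 1 as written: -608.8 kJ/mol
equation 2 as written: -296.8 kJ/mol
equation 3 reversed: +20.6 kJ/mol
equation 4 × 2: (2)·(-395.7) = -791.4 kJ/mol
equation 5 reversed: +562.0 kJ/mol
ΔH° = (-608.8) + (-296.8) + (+20.6) + (-791.4) + (+562.0) = -1114.4 kJ/mol

ΔH° = -1114.4 kJ/mol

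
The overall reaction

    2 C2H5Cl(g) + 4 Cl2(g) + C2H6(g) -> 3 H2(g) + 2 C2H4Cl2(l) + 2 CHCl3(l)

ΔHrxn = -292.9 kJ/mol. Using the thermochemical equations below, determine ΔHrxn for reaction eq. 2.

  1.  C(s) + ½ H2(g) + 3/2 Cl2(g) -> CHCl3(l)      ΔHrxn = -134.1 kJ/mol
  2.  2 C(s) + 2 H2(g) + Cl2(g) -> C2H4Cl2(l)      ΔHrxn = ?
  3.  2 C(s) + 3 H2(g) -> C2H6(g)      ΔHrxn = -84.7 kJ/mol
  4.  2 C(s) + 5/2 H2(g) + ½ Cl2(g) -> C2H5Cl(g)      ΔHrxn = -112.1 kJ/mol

ΔHrxn = -166.8 kJ/mol

eq. 1 × 2 (×2 to match 2 CHCl3(l) in the target): (2)·(-134.1) = -268.2 kJ/mol
eq. 2 × 2 (×2 to match 2 C2H4Cl2(l) in the target): contributes 2·x
eq. 3 reversed (reverse to put C2H6(g) on the reactant side): +84.7 kJ/mol
eq. 4 reversed and × 2 (C2H5Cl(g) must end up as a reactant; scale by 2 for the 2 C2H5Cl(g)): (-2)·(-112.1) = +224.2 kJ/mol
-292.9 = (-268.2) + (+84.7) + (+224.2) + 2·x
x = (-292.9 − (+40.7)) / (2) = -166.8 kJ/mol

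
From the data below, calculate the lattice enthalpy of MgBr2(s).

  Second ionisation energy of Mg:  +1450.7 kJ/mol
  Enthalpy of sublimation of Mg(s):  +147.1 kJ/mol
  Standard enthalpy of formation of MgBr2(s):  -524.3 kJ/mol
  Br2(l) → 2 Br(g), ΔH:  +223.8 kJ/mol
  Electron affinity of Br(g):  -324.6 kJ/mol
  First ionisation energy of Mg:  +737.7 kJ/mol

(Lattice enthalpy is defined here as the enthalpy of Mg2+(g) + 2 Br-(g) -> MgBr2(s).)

U = -2434.4 kJ/mol

ΔHf° = 1·ΔHsub + 1·(ΣIE) + 1·D(Br2) + 2·EA + U
-524.3 = 1·(+147.1) + 1·(+2188.4) + 1·(+223.8) + 2·(-324.6) + U
U = -524.3 − (+1910.1) = -2434.4 kJ/mol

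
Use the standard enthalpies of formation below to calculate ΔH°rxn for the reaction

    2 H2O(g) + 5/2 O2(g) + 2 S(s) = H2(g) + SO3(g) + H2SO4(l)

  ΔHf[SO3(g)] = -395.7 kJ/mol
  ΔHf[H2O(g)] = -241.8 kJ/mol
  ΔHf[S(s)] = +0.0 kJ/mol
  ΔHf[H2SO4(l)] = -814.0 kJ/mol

ΔH°rxn = Σ nΔHf°(products) − Σ nΔHf°(reactants).
Products: 1·(+0.0) + 1·(-395.7) + 1·(-814.0) = -1209.7
Reactants: 2·(-241.8) + 5/2·(+0.0) + 2·(+0.0) = -483.6
ΔH°rxn = (-1209.7) − (-483.6) = -726.1 kJ/mol

ΔH°rxn = -726.1 kJ/mol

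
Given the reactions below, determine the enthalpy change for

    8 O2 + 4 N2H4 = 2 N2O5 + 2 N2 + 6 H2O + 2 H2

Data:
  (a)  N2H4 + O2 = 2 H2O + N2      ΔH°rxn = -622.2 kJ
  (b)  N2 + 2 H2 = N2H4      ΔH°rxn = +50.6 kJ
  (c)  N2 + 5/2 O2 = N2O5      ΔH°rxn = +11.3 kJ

(a) × 3: (3)·(-622.2) = -1866.6 kJ
(b) reversed: -50.6 kJ
(c) × 2: (2)·(+11.3) = +22.6 kJ
Summing the manipulated equations, ΔH°rxn = (-1866.6) + (-50.6) + (+22.6) = -1894.6 kJ

ΔH°rxn = -1894.6 kJ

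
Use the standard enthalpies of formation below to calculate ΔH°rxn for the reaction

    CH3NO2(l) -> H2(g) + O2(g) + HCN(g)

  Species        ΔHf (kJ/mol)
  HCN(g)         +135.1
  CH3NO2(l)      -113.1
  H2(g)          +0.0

Products: 1·(+0.0) + 1·(+0.0) + 1·(+135.1) = +135.1
Reactants: 1·(-113.1) = -113.1
ΔH°rxn = (+135.1) − (-113.1) = 248.2 kJ/mol

ΔH°rxn = 248.2 kJ/mol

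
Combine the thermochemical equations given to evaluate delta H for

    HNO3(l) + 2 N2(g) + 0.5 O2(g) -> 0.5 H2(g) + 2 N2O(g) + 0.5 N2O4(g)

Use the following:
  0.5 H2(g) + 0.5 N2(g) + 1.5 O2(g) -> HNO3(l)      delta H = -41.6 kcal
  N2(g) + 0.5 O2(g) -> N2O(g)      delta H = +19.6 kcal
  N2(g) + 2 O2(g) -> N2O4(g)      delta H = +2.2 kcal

equation 1 reversed: +41.6 kcal
equation 2 × 2: (2)·(+19.6) = +39.2 kcal
equation 3 × 1/2: (1/2)·(+2.2) = +1.1 kcal
Since enthalpy is a state function, delta H = (-1)·(-41.6) + (2)·(+19.6) + (1/2)·(+2.2) = 81.9 kcal

delta H = 81.9 kcal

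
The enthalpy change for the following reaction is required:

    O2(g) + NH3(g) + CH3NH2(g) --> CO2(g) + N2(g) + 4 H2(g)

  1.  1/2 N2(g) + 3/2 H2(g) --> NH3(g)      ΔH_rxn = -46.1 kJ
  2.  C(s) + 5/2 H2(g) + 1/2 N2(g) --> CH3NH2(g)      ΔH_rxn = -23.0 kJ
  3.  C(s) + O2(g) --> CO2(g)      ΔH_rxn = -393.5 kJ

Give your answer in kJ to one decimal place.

eq. 1 reversed: +46.1 kJ
eq. 2 reversed: +23.0 kJ
eq. 3 as written: -393.5 kJ
ΔH_rxn = (+46.1) + (+23.0) + (-393.5) = -324.4 kJ

ΔH_rxn = -324.4 kJ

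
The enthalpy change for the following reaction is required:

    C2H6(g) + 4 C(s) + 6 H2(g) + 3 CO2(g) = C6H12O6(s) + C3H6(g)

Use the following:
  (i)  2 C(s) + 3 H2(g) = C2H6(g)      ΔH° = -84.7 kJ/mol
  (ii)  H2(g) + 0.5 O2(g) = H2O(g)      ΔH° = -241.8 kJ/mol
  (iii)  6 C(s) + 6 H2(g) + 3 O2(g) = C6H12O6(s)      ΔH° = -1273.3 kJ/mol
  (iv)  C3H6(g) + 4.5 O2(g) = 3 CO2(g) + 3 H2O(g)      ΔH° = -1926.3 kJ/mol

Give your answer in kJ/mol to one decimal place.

ΔH° = 12.3 kJ/mol

(i) reversed (C2H6(g) must end up as a reactant): +84.7 kJ/mol
(ii) × 3: (3)·(-241.8) = -725.4 kJ/mol
(iii) as written (C6H12O6(s) already on the product side): -1273.3 kJ/mol
(iv) reversed (reverse to put C3H6(g) on the product side): +1926.3 kJ/mol
ΔH° = (+84.7) + (-725.4) + (-1273.3) + (+1926.3) = 12.3 kJ/mol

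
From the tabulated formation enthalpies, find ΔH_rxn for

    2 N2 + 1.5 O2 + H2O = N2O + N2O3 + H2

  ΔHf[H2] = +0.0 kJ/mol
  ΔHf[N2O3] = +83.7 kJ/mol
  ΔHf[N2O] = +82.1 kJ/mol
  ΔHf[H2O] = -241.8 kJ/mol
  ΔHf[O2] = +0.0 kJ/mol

Products: 1·(+82.1) + 1·(+83.7) + 1·(+0.0) = +165.8
Reactants: 2·(+0.0) + 3/2·(+0.0) + 1·(-241.8) = -241.8
ΔH_rxn = (+165.8) − (-241.8) = 407.6 kJ/mol

ΔH_rxn = 407.6 kJ/mol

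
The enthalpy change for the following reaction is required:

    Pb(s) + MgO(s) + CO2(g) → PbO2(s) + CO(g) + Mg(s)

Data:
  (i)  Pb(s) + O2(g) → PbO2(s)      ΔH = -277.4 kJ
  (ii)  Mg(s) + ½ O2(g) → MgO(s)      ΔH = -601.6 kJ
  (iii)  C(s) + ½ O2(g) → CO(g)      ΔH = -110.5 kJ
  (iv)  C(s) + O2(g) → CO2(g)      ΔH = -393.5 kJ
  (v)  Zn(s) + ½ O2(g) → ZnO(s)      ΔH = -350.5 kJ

(i) as written: -277.4 kJ
(ii) reversed: +601.6 kJ
(iii) as written: -110.5 kJ
(iv) reversed: +393.5 kJ
(v): not needed.
Combining the equations, ΔH = (1)·(-277.4) + (-1)·(-601.6) + (1)·(-110.5) + (-1)·(-393.5) = 607.2 kJ

ΔH = 607.2 kJ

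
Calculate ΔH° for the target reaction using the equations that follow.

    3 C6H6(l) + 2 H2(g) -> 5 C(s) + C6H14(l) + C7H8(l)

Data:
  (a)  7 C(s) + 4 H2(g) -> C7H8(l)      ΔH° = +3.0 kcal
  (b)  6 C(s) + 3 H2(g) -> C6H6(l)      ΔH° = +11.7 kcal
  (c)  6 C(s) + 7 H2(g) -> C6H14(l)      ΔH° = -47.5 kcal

ΔH° = -79.6 kcal

(a) as written (C7H8(l) already on the product side): +3.0 kcal
(b) reversed and × 3 (reverse to put C6H6(l) on the reactant side; scale by 3 for the 3 C6H6(l)): (-3)·(+11.7) = -35.1 kcal
(c) as written (C6H14(l) already on the product side): -47.5 kcal
ΔH° = (1)·(+3.0) + (-3)·(+11.7) + (1)·(-47.5) = -79.6 kcal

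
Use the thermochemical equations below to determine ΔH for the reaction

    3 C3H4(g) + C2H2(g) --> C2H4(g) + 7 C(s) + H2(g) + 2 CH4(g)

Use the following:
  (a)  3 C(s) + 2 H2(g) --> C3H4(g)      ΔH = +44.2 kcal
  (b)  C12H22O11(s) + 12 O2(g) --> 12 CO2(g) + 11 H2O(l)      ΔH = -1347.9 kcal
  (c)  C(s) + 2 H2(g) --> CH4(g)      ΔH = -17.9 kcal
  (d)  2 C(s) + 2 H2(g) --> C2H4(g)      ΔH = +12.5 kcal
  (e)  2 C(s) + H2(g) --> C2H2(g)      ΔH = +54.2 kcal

ΔH = -210.1 kcal

(a) reversed and × 3: (-3)·(+44.2) = -132.6 kcal
(b): not needed.
(c) × 2: (2)·(-17.9) = -35.8 kcal
(d) as written: +12.5 kcal
(e) reversed: -54.2 kcal
Since enthalpy is a state function, ΔH = (-132.6) + (-35.8) + (+12.5) + (-54.2) = -210.1 kcal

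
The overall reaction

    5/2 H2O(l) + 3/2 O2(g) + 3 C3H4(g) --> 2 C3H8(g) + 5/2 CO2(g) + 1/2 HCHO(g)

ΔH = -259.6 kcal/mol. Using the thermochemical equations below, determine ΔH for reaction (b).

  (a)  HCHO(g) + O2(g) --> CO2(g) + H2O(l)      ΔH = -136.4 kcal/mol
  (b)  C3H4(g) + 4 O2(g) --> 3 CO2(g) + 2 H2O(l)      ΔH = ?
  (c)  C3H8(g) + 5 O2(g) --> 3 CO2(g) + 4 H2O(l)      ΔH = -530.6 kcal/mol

(a) reversed and × 1/2: (-1/2)·(-136.4) = +68.2 kcal/mol
(b) × 3: contributes 3·x
(c) reversed and × 2: (-2)·(-530.6) = +1061.2 kcal/mol
-259.6 = (+68.2) + (+1061.2) + 3·x
x = (-259.6 − (+1129.4)) / (3) = -463.0 kcal/mol

ΔH = -463.0 kcal/mol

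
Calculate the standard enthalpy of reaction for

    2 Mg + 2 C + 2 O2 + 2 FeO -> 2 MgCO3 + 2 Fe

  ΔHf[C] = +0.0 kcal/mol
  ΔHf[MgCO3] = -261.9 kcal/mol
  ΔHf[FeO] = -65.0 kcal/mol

ΔH_rxn = -393.8 kcal/mol

Products: 2·(-261.9) + 2·(+0.0) = -523.8
Reactants: 2·(+0.0) + 2·(+0.0) + 2·(+0.0) + 2·(-65.0) = -130.0
ΔH_rxn = (-523.8) − (-130.0) = -393.8 kcal/mol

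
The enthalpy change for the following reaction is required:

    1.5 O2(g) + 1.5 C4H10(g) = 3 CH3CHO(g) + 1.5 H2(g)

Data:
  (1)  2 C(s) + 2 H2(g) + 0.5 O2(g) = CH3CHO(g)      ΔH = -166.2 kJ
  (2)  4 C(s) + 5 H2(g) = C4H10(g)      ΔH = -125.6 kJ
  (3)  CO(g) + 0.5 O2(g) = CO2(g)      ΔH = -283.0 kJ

(1) × 3: (3)·(-166.2) = -498.6 kJ
(2) reversed and × 3/2: (-3/2)·(-125.6) = +188.4 kJ
(3): not needed.
Since enthalpy is a state function, ΔH = (3)·(-166.2) + (-3/2)·(-125.6) = -310.2 kJ

ΔH = -310.2 kJ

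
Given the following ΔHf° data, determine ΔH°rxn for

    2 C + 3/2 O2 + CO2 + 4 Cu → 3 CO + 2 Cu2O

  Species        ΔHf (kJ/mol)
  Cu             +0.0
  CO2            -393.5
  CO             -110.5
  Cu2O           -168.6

ΔH°rxn = -275.2 kJ/mol

ΔH°rxn = Σ nΔHf°(products) − Σ nΔHf°(reactants).
Products: 3·(-110.5) + 2·(-168.6) = -668.7
Reactants: 2·(+0.0) + 3/2·(+0.0) + 1·(-393.5) + 4·(+0.0) = -393.5
ΔH°rxn = (-668.7) − (-393.5) = -275.2 kJ/mol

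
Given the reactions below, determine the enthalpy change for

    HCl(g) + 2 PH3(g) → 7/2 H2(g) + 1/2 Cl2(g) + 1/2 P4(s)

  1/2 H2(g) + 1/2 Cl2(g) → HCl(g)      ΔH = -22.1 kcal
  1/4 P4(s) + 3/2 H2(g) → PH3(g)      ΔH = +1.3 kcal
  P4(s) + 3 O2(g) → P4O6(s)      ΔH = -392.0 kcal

ΔH = 19.5 kcal

equation 1 reversed (reverse to put HCl(g) on the reactant side): +22.1 kcal
equation 2 reversed and × 2 (reverse to put PH3(g) on the reactant side; scale by 2 for the 2 PH3(g)): (-2)·(+1.3) = -2.6 kcal
equation 3: not needed (P4O6(s) appears nowhere else).
ΔH = (+22.1) + (-2.6) = 19.5 kcal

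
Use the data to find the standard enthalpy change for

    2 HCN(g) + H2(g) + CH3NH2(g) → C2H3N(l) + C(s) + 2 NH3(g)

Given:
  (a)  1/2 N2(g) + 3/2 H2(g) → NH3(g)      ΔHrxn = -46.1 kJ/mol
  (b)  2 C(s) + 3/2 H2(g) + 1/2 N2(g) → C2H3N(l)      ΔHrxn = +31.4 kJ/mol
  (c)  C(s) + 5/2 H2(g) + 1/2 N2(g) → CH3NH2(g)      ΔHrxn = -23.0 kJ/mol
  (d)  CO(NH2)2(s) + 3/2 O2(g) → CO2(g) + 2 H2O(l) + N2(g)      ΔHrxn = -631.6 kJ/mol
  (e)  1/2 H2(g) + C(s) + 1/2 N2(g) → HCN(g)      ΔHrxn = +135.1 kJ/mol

ΔHrxn = -308.0 kJ/mol

(a) × 2 (scale by 2 for the 2 NH3(g)): (2)·(-46.1) = -92.2 kJ/mol
(b) as written (C2H3N(l) already on the product side): +31.4 kJ/mol
(c) reversed (reverse to put CH3NH2(g) on the reactant side): +23.0 kJ/mol
(d): not needed (CO(NH2)2(s) appears nowhere else).
(e) reversed and × 2 (HCN(g) must end up as a reactant; scale by 2 for the 2 HCN(g)): (-2)·(+135.1) = -270.2 kJ/mol
ΔHrxn = (2)·(-46.1) + (1)·(+31.4) + (-1)·(-23.0) + (-2)·(+135.1) = -308.0 kJ/mol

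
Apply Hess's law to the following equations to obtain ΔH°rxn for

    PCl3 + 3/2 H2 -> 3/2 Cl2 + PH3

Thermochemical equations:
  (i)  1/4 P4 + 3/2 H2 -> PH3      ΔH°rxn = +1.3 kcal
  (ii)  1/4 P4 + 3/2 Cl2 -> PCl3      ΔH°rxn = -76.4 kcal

ΔH°rxn = 77.7 kcal

(i) as written (PH3 already on the product side): +1.3 kcal
(ii) reversed (reverse to put PCl3 on the reactant side): +76.4 kcal
Since enthalpy is a state function, ΔH°rxn = (1)·(+1.3) + (-1)·(-76.4) = 77.7 kcal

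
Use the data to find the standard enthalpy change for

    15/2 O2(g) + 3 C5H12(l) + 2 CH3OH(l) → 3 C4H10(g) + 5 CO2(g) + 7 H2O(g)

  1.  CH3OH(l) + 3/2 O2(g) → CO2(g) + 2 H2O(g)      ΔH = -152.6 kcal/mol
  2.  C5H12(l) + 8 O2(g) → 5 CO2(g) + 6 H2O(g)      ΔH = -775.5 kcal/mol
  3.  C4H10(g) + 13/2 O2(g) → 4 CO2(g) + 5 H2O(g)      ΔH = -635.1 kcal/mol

eq. 1 × 2 (×2 to match 2 CH3OH(l) in the target): (2)·(-152.6) = -305.2 kcal/mol
eq. 2 × 3 (×3 to match 3 C5H12(l) in the target): (3)·(-775.5) = -2326.5 kcal/mol
eq. 3 reversed and × 3 (C4H10(g) must end up as a product; ×3 to match 3 C4H10(g) in the target): (-3)·(-635.1) = +1905.3 kcal/mol
ΔH = (2)·(-152.6) + (3)·(-775.5) + (-3)·(-635.1) = -726.4 kcal/mol

ΔH = -726.4 kcal/mol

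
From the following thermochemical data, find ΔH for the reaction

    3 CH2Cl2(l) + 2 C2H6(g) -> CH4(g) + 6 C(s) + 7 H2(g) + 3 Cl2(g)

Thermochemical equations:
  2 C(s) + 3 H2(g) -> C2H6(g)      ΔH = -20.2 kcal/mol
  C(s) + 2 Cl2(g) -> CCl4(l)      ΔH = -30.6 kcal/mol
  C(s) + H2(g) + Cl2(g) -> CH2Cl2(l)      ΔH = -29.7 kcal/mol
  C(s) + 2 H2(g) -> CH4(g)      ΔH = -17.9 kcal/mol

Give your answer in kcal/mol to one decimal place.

ΔH = 111.6 kcal/mol

equation 1 reversed and × 2: (-2)·(-20.2) = +40.4 kcal/mol
equation 2: not needed.
equation 3 reversed and × 3: (-3)·(-29.7) = +89.1 kcal/mol
equation 4 as written: -17.9 kcal/mol
Combining the equations, ΔH = (-2)·(-20.2) + (-3)·(-29.7) + (1)·(-17.9) = 111.6 kcal/mol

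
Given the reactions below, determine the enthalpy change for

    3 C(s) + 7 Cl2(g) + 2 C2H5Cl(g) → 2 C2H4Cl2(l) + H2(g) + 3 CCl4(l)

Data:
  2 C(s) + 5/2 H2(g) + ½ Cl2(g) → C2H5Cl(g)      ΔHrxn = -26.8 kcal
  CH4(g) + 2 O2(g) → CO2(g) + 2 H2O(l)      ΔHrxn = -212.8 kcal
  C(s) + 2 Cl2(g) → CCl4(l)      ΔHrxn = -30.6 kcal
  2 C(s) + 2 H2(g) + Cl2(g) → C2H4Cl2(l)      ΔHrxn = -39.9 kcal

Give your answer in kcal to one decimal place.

ΔHrxn = -118.0 kcal

equation 1 reversed and × 2: (-2)·(-26.8) = +53.6 kcal
equation 2: not needed.
equation 3 × 3: (3)·(-30.6) = -91.8 kcal
equation 4 × 2: (2)·(-39.9) = -79.8 kcal
By Hess's law, ΔHrxn = (-2)·(-26.8) + (3)·(-30.6) + (2)·(-39.9) = -118.0 kcal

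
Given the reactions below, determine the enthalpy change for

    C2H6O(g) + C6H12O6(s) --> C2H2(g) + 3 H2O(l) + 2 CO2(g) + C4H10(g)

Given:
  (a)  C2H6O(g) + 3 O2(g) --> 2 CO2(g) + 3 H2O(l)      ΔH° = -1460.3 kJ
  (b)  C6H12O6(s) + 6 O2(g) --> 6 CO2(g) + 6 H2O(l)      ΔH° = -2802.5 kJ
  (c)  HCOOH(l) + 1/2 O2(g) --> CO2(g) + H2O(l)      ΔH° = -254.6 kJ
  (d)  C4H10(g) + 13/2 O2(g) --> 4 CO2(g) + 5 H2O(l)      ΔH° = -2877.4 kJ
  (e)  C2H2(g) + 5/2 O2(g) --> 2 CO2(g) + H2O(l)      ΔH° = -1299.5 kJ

(a) as written (C2H6O(g) already on the reactant side): -1460.3 kJ
(b) as written (C6H12O6(s) already on the reactant side): -2802.5 kJ
(c): not needed (HCOOH(l) appears nowhere else).
(d) reversed (C4H10(g) must end up as a product): +2877.4 kJ
(e) reversed (C2H2(g) must end up as a product): +1299.5 kJ
ΔH° = (1)·(-1460.3) + (1)·(-2802.5) + (-1)·(-2877.4) + (-1)·(-1299.5) = -85.9 kJ

ΔH° = -85.9 kJ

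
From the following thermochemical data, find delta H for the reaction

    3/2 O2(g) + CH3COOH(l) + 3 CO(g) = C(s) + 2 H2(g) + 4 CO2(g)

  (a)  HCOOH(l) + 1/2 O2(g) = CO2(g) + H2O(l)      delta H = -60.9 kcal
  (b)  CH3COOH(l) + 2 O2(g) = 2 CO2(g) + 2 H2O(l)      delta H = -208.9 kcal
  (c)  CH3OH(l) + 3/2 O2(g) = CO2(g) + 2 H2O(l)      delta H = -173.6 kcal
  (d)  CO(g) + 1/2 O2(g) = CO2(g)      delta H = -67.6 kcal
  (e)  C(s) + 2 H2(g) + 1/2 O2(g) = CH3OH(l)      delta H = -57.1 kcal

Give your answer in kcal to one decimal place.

(a): not needed (HCOOH(l) appears nowhere else).
(b) as written (CH3COOH(l) already on the reactant side): -208.9 kcal
(c) reversed: +173.6 kcal
(d) × 3 (×3 to match 3 CO(g) in the target): (3)·(-67.6) = -202.8 kcal
(e) reversed (reverse to put C(s) on the product side): +57.1 kcal
delta H = (-208.9) + (+173.6) + (-202.8) + (+57.1) = -181.0 kcal

delta H = -181.0 kcal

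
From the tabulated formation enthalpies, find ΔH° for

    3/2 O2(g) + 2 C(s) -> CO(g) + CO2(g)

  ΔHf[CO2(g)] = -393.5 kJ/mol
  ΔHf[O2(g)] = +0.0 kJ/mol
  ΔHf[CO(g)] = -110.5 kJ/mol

ΔH°rxn = Σ nΔHf°(products) − Σ nΔHf°(reactants).
Products: 1·(-110.5) + 1·(-393.5) = -504.0
Reactants: 3/2·(+0.0) + 2·(+0.0) = +0.0
ΔH° = (-504.0) − (+0.0) = -504.0 kJ/mol

ΔH° = -504.0 kJ/mol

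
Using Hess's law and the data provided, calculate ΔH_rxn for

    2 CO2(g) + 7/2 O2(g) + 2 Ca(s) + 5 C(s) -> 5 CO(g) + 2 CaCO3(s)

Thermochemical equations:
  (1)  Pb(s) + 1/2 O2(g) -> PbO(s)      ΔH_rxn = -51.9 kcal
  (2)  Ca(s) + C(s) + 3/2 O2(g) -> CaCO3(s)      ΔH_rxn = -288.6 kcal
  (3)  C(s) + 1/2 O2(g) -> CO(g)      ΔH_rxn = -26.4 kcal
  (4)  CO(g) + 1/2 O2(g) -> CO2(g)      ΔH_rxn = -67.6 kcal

(1): not needed (PbO(s) appears nowhere else).
(2) × 2 (×2 to match 2 CaCO3(s) in the target): (2)·(-288.6) = -577.2 kcal
(3) × 3: (3)·(-26.4) = -79.2 kcal
(4) reversed and × 2 (reverse to put CO2(g) on the reactant side; ×2 to match 2 CO2(g) in the target): (-2)·(-67.6) = +135.2 kcal
ΔH_rxn = (2)·(-288.6) + (3)·(-26.4) + (-2)·(-67.6) = -521.2 kcal

ΔH_rxn = -521.2 kcal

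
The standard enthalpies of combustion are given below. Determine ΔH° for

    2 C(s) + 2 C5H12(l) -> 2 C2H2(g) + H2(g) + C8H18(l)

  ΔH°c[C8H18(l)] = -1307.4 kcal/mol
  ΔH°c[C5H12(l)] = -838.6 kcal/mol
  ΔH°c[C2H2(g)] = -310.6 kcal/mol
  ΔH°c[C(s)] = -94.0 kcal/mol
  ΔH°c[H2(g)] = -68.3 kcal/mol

ΔH° = 131.7 kcal/mol

With combustion enthalpies, reactants minus products:
= [2·(-94.0) + 2·(-838.6)] − [2·(-310.6) + 1·(-68.3) + 1·(-1307.4)]
= 131.7 kcal/mol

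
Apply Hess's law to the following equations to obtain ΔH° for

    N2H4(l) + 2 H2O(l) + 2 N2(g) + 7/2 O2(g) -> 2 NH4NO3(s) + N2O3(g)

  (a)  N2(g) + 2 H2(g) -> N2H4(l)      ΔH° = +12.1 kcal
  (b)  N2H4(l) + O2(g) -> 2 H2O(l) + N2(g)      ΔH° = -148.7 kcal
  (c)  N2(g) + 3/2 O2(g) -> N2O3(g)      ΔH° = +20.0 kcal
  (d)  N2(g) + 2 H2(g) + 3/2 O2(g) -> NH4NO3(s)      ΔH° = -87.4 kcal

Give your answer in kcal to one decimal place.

(a) reversed and × 2: (-2)·(+12.1) = -24.2 kcal
(b) reversed (reverse to put H2O(l) on the reactant side): +148.7 kcal
(c) as written (N2O3(g) already on the product side): +20.0 kcal
(d) × 2 (scale by 2 for the 2 NH4NO3(s)): (2)·(-87.4) = -174.8 kcal
Summing the manipulated equations, ΔH° = (-24.2) + (+148.7) + (+20.0) + (-174.8) = -30.3 kcal

ΔH° = -30.3 kcal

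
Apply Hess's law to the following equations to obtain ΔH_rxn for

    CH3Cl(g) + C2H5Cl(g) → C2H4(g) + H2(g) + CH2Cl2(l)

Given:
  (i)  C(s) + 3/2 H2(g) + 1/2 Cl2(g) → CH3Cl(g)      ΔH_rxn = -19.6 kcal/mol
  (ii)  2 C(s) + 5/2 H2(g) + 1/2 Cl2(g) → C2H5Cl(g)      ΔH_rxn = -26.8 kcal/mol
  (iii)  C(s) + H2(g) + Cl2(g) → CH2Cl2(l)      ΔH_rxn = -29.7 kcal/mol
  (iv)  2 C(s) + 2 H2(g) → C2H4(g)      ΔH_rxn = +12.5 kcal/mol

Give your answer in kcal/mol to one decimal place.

(i) reversed: +19.6 kcal/mol
(ii) reversed: +26.8 kcal/mol
(iii) as written: -29.7 kcal/mol
(iv) as written: +12.5 kcal/mol
ΔH_rxn = (+19.6) + (+26.8) + (-29.7) + (+12.5) = 29.2 kcal/mol

ΔH_rxn = 29.2 kcal/mol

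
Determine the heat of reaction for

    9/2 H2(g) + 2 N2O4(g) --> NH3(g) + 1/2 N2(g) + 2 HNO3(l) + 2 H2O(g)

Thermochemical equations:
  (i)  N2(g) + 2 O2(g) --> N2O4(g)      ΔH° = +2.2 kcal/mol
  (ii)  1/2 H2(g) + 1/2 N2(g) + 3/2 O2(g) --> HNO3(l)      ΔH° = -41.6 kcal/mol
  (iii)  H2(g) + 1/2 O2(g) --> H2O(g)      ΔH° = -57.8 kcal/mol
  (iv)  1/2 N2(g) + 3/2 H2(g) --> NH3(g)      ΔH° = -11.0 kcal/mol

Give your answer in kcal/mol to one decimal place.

ΔH° = -214.2 kcal/mol

(i) reversed and × 2: (-2)·(+2.2) = -4.4 kcal/mol
(ii) × 2: (2)·(-41.6) = -83.2 kcal/mol
(iii) × 2: (2)·(-57.8) = -115.6 kcal/mol
(iv) as written: -11.0 kcal/mol
ΔH° = (-2)·(+2.2) + (2)·(-41.6) + (2)·(-57.8) + (1)·(-11.0) = -214.2 kcal/mol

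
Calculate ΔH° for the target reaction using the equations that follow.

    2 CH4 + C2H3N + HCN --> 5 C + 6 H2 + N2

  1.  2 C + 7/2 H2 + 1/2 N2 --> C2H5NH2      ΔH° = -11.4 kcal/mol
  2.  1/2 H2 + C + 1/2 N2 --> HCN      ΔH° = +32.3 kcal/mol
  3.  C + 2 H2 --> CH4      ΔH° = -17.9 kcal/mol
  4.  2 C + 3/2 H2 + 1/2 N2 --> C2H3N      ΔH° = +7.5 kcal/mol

ΔH° = -4.0 kcal/mol

eq. 1: not needed.
eq. 2 reversed: -32.3 kcal/mol
eq. 3 reversed and × 2: (-2)·(-17.9) = +35.8 kcal/mol
eq. 4 reversed: -7.5 kcal/mol
ΔH° = (-32.3) + (+35.8) + (-7.5) = -4.0 kcal/mol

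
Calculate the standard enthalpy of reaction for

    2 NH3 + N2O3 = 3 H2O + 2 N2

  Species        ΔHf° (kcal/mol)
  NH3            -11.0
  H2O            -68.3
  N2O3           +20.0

Products: 3·(-68.3) + 2·(+0.0) = -204.9
Reactants: 2·(-11.0) + 1·(+20.0) = -2.0
ΔH_rxn = (-204.9) − (-2.0) = -202.9 kcal/mol

ΔH_rxn = -202.9 kcal/mol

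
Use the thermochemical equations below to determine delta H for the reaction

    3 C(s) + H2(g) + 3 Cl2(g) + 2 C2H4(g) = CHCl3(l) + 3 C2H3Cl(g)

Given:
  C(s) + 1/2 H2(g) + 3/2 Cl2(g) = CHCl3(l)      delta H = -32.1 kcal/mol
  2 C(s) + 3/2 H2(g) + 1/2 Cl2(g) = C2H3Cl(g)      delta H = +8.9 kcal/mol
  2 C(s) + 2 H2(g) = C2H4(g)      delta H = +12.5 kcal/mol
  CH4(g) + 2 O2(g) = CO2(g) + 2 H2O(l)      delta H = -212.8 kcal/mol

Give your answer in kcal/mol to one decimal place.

delta H = -30.4 kcal/mol

equation 1 as written (CHCl3(l) already on the product side): -32.1 kcal/mol
equation 2 × 3 (scale by 3 for the 3 C2H3Cl(g)): (3)·(+8.9) = +26.7 kcal/mol
equation 3 reversed and × 2 (reverse to put C2H4(g) on the reactant side; scale by 2 for the 2 C2H4(g)): (-2)·(+12.5) = -25.0 kcal/mol
equation 4: not needed (O2(g) appears nowhere else).
delta H = (-32.1) + (+26.7) + (-25.0) = -30.4 kcal/mol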